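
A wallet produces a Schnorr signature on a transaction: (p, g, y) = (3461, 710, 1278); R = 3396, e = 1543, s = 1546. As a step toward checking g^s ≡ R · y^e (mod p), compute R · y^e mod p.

1278^2 = 1633284 ≡ 3153
1278^4 ≡ 3153^2 = 9941409 ≡ 1417
1278^8 ≡ 1417^2 = 2007889 ≡ 509
1278^16 ≡ 509^2 = 259081 ≡ 2967
1278^32 ≡ 2967^2 = 8803089 ≡ 1766
1278^64 ≡ 1766^2 = 3118756 ≡ 395
1278^128 ≡ 395^2 = 156025 ≡ 280
1278^256 ≡ 280^2 = 78400 ≡ 2258
1278^512 ≡ 2258^2 = 5098564 ≡ 511
1278^1024 ≡ 511^2 = 261121 ≡ 1546
1543 = 1024 + 512 + 4 + 2 + 1, so 1278^1543 ≡ 1546·511·1417·3153·1278 ≡ 1338 (mod 3461)
R · y^e ≡ 3396·1338 = 4543848 ≡ 3016 (mod 3461)

3016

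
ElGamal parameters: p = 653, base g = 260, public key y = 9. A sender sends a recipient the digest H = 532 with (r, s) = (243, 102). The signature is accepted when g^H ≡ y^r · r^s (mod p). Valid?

no

Left side g^H mod p:
260^2 = 67600 ≡ 341
260^4 ≡ 341^2 = 116281 ≡ 47
260^8 ≡ 47^2 = 2209 ≡ 250
260^16 ≡ 250^2 = 62500 ≡ 465
260^32 ≡ 465^2 = 216225 ≡ 82
260^64 ≡ 82^2 = 6724 ≡ 194
260^128 ≡ 194^2 = 37636 ≡ 415
260^256 ≡ 415^2 = 172225 ≡ 486
260^512 ≡ 486^2 = 236196 ≡ 463
532 = 512 + 16 + 4, so 260^532 ≡ 463·465·47 ≡ 630 (mod 653)
Right side y^r · r^s mod p:
9^2 = 81
9^4 ≡ 81^2 = 6561 ≡ 31
9^8 ≡ 31^2 = 961 ≡ 308
9^16 ≡ 308^2 = 94864 ≡ 179
9^32 ≡ 179^2 = 32041 ≡ 44
9^64 ≡ 44^2 = 1936 ≡ 630
9^128 ≡ 630^2 = 396900 ≡ 529
243 = 128 + 64 + 32 + 16 + 2 + 1, so 9^243 ≡ 529·630·44·179·81·9 ≡ 199 (mod 653)
243^2 = 59049 ≡ 279
243^4 ≡ 279^2 = 77841 ≡ 134
243^8 ≡ 134^2 = 17956 ≡ 325
243^16 ≡ 325^2 = 105625 ≡ 492
243^32 ≡ 492^2 = 242064 ≡ 454
243^64 ≡ 454^2 = 206116 ≡ 421
102 = 64 + 32 + 4 + 2, so 243^102 ≡ 421·454·134·279 ≡ 475 (mod 653)
199·475 = 94525 ≡ 493 (mod 653)
630 ≠ 493, so verification fails.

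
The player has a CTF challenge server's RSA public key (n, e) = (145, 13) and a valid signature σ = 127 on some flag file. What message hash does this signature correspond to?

137

σ^2 ≡ 127^2 = 16129 ≡ 34
σ^4 ≡ 34^2 = 1156 ≡ 141
σ^8 ≡ 141^2 = 19881 ≡ 16
13 = 8 + 4 + 1, so σ^13 ≡ 16·141·127 ≡ 137 (mod 145)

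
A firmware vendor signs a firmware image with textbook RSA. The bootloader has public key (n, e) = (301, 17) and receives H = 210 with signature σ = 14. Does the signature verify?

Squares mod 301: σ^1≡14, σ^2≡196, σ^4≡189, σ^8≡203, σ^16≡273
17 = 16 + 1, so σ^17 ≡ 273·14 ≡ 210 (mod 301)
σ^17 mod 301 = 210 matches H.

verifies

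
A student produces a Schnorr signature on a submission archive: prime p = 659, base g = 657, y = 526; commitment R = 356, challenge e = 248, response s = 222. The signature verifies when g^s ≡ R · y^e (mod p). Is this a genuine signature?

g^s mod p:
Squares mod 659: 657^1≡657, 657^2≡4, 657^4≡16, 657^8≡256, 657^16≡295, 657^32≡37, 657^64≡51, 657^128≡624
222 = 128 + 64 + 16 + 8 + 4 + 2, so 657^222 ≡ 624·51·295·256·16·4 ≡ 458 (mod 659)
R · y^e mod p:
Squares mod 659: 526^1≡526, 526^2≡555, 526^4≡272, 526^8≡176, 526^16≡3, 526^32≡9, 526^64≡81, 526^128≡630
248 = 128 + 64 + 32 + 16 + 8, so 526^248 ≡ 630·81·9·3·176 ≡ 353 (mod 659)
356·353 = 125668 ≡ 458 (mod 659)
458 ≡ 458 (mod 659); signature holds.

genuine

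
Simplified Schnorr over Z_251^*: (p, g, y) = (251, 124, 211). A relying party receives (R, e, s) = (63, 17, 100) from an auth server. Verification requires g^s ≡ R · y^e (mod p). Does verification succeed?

passes

g^s mod p:
124^2 = 15376 ≡ 65
124^4 ≡ 65^2 = 4225 ≡ 209
124^8 ≡ 209^2 = 43681 ≡ 7
124^16 ≡ 7^2 = 49
124^32 ≡ 49^2 = 2401 ≡ 142
124^64 ≡ 142^2 = 20164 ≡ 84
100 = 64 + 32 + 4, so 124^100 ≡ 84·142·209 ≡ 20 (mod 251)
R · y^e mod p:
211^2 = 44521 ≡ 94
211^4 ≡ 94^2 = 8836 ≡ 51
211^8 ≡ 51^2 = 2601 ≡ 91
211^16 ≡ 91^2 = 8281 ≡ 249
17 = 16 + 1, so 211^17 ≡ 249·211 ≡ 80 (mod 251)
63·80 = 5040 ≡ 20 (mod 251)
20 ≡ 20 (mod 251); signature holds.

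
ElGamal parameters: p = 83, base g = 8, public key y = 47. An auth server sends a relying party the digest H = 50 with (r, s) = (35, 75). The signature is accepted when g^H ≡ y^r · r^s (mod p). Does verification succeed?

Left side g^H mod p:
8^2 = 64
8^4 ≡ 64^2 = 4096 ≡ 29
8^8 ≡ 29^2 = 841 ≡ 11
8^16 ≡ 11^2 = 121 ≡ 38
8^32 ≡ 38^2 = 1444 ≡ 33
50 = 32 + 16 + 2, so 8^50 ≡ 33·38·64 ≡ 78 (mod 83)
Right side y^r · r^s mod p:
47^2 = 2209 ≡ 51
47^4 ≡ 51^2 = 2601 ≡ 28
47^8 ≡ 28^2 = 784 ≡ 37
47^16 ≡ 37^2 = 1369 ≡ 41
47^32 ≡ 41^2 = 1681 ≡ 21
35 = 32 + 2 + 1, so 47^35 ≡ 21·51·47 ≡ 39 (mod 83)
35^2 = 1225 ≡ 63
35^4 ≡ 63^2 = 3969 ≡ 68
35^8 ≡ 68^2 = 4624 ≡ 59
35^16 ≡ 59^2 = 3481 ≡ 78
35^32 ≡ 78^2 = 6084 ≡ 25
35^64 ≡ 25^2 = 625 ≡ 44
75 = 64 + 8 + 2 + 1, so 35^75 ≡ 44·59·63·35 ≡ 2 (mod 83)
39·2 = 78 ≡ 78 (mod 83)
78 ≡ 78 (mod 83), so the signature is genuine.

passes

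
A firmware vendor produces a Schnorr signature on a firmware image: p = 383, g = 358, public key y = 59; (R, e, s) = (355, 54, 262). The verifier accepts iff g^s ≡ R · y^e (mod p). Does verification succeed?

g^s mod p:
358^2 = 128164 ≡ 242
358^4 ≡ 242^2 = 58564 ≡ 348
358^8 ≡ 348^2 = 121104 ≡ 76
358^16 ≡ 76^2 = 5776 ≡ 31
358^32 ≡ 31^2 = 961 ≡ 195
358^64 ≡ 195^2 = 38025 ≡ 108
358^128 ≡ 108^2 = 11664 ≡ 174
358^256 ≡ 174^2 = 30276 ≡ 19
262 = 256 + 4 + 2, so 358^262 ≡ 19·348·242 ≡ 313 (mod 383)
R · y^e mod p:
59^2 = 3481 ≡ 34
59^4 ≡ 34^2 = 1156 ≡ 7
59^8 ≡ 7^2 = 49
59^16 ≡ 49^2 = 2401 ≡ 103
59^32 ≡ 103^2 = 10609 ≡ 268
54 = 32 + 16 + 4 + 2, so 59^54 ≡ 268·103·7·34 ≡ 153 (mod 383)
355·153 = 54315 ≡ 312 (mod 383)
313 ≠ 312; the check fails.

fails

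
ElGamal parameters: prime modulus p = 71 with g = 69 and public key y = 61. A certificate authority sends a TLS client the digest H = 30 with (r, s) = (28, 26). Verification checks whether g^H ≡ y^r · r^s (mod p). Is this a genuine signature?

Left side g^H mod p:
69^2 = 4761 ≡ 4
69^4 ≡ 4^2 = 16
69^8 ≡ 16^2 = 256 ≡ 43
69^16 ≡ 43^2 = 1849 ≡ 3
30 = 16 + 8 + 4 + 2, so 69^30 ≡ 3·43·16·4 ≡ 20 (mod 71)
Right side y^r · r^s mod p:
61^2 = 3721 ≡ 29
61^4 ≡ 29^2 = 841 ≡ 60
61^8 ≡ 60^2 = 3600 ≡ 50
61^16 ≡ 50^2 = 2500 ≡ 15
28 = 16 + 8 + 4, so 61^28 ≡ 15·50·60 ≡ 57 (mod 71)
28^2 = 784 ≡ 3
28^4 ≡ 3^2 = 9
28^8 ≡ 9^2 = 81 ≡ 10
28^16 ≡ 10^2 = 100 ≡ 29
26 = 16 + 8 + 2, so 28^26 ≡ 29·10·3 ≡ 18 (mod 71)
57·18 = 1026 ≡ 32 (mod 71)
20 ≠ 32, so verification fails.

forged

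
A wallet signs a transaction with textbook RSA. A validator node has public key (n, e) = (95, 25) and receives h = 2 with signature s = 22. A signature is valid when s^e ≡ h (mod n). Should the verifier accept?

s^25 mod 95 = 2
Since 2 equals the digest 2, verification succeeds.

accept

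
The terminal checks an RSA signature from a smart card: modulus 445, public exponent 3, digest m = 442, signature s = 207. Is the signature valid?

invalid

s^2 ≡ 207^2 = 42849 ≡ 129
3 = 2 + 1, so s^3 ≡ 129·207 ≡ 3 (mod 445)
3 ≠ 442, so verification fails.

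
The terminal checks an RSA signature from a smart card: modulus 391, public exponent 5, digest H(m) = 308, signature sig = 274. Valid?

no

sig^5 mod 391 = 83
83 ≠ 308, so verification fails.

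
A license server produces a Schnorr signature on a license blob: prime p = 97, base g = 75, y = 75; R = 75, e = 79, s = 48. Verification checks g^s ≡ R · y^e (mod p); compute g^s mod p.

1

75^2 = 5625 ≡ 96
75^4 ≡ 96^2 = 9216 ≡ 1
75^8 ≡ 1^2 = 1
75^16 ≡ 1^2 = 1
75^32 ≡ 1^2 = 1
48 = 32 + 16, so 75^48 ≡ 1·1 ≡ 1 (mod 97)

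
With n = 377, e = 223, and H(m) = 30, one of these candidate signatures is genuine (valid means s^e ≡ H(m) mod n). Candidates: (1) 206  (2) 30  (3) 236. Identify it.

Candidate 1: Squares mod 377: 206^1≡206, 206^2≡212, 206^4≡81, 206^8≡152, 206^16≡107, 206^32≡139, 206^64≡94, 206^128≡165; 223 = 128 + 64 + 16 + 8 + 4 + 2 + 1, so 206^223 ≡ 165·94·107·152·81·212·206 ≡ 184 (mod 377)
Candidate 2: Squares mod 377: 30^1≡30, 30^2≡146, 30^4≡204, 30^8≡146, 30^16≡204, 30^32≡146, 30^64≡204, 30^128≡146; 223 = 128 + 64 + 16 + 8 + 4 + 2 + 1, so 30^223 ≡ 146·204·204·146·204·146·30 ≡ 30 (mod 377)
  → matches H(m) = 30
Candidate 3: Squares mod 377: 236^1≡236, 236^2≡277, 236^4≡198, 236^8≡373, 236^16≡16, 236^32≡256, 236^64≡315, 236^128≡74; 223 = 128 + 64 + 16 + 8 + 4 + 2 + 1, so 236^223 ≡ 74·315·16·373·198·277·236 ≡ 167 (mod 377)

2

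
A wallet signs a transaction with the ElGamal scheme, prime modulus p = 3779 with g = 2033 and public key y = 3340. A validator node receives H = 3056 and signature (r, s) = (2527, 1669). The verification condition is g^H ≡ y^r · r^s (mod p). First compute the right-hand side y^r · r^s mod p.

3340^2527 mod 3779 = 3449
2527^1669 mod 3779 = 2979
y^r · r^s ≡ 3449·2979 = 10274571 ≡ 3249 (mod 3779)

3249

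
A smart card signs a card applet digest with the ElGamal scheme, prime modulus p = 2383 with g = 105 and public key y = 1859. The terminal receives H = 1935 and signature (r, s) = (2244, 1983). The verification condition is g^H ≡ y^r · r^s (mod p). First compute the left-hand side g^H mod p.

105^2 = 11025 ≡ 1493
105^4 ≡ 1493^2 = 2229049 ≡ 944
105^8 ≡ 944^2 = 891136 ≡ 2277
105^16 ≡ 2277^2 = 5184729 ≡ 1704
105^32 ≡ 1704^2 = 2903616 ≡ 1122
105^64 ≡ 1122^2 = 1258884 ≡ 660
105^128 ≡ 660^2 = 435600 ≡ 1894
105^256 ≡ 1894^2 = 3587236 ≡ 821
105^512 ≡ 821^2 = 674041 ≡ 2035
105^1024 ≡ 2035^2 = 4141225 ≡ 1954
1935 = 1024 + 512 + 256 + 128 + 8 + 4 + 2 + 1, so 105^1935 ≡ 1954·2035·821·1894·2277·944·1493·105 ≡ 1773 (mod 2383)

1773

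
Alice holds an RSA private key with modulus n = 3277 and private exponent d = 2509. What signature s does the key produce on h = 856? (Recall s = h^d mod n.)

Squares mod 3277: h^1≡856, h^2≡1965, h^4≡919, h^8≡2372, h^16≡3052, h^32≡1470, h^64≡1357, h^128≡3052, h^256≡1470, h^512≡1357, h^1024≡3052, h^2048≡1470
2509 = 2048 + 256 + 128 + 64 + 8 + 4 + 1, so h^2509 ≡ 1470·1470·3052·1357·2372·919·856 ≡ 946 (mod 3277)

946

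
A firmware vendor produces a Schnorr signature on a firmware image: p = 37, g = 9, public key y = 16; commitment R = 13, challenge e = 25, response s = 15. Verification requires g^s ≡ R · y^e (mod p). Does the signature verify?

does not verify

g^s mod p:
Squares mod 37: 9^1≡9, 9^2≡7, 9^4≡12, 9^8≡33
15 = 8 + 4 + 2 + 1, so 9^15 ≡ 33·12·7·9 ≡ 10 (mod 37)
R · y^e mod p:
Squares mod 37: 16^1≡16, 16^2≡34, 16^4≡9, 16^8≡7, 16^16≡12
25 = 16 + 8 + 1, so 16^25 ≡ 12·7·16 ≡ 12 (mod 37)
13·12 = 156 ≡ 8 (mod 37)
10 ≠ 8; the check fails.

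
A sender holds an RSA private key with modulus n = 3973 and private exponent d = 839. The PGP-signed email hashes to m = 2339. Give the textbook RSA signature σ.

2288

Squares mod 3973: m^1≡2339, m^2≡100, m^4≡2054, m^8≡3563, m^16≡1234, m^32≡1097, m^64≡3563, m^128≡1234, m^256≡1097, m^512≡3563
839 = 512 + 256 + 64 + 4 + 2 + 1, so m^839 ≡ 3563·1097·3563·2054·100·2339 ≡ 2288 (mod 3973)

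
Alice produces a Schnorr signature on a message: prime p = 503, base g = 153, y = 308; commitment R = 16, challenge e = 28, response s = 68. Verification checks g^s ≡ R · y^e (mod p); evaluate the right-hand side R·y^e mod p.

446

Squares mod 503: 308^1≡308, 308^2≡300, 308^4≡466, 308^8≡363, 308^16≡486
28 = 16 + 8 + 4, so 308^28 ≡ 486·363·466 ≡ 468 (mod 503)
R · y^e ≡ 16·468 = 7488 ≡ 446 (mod 503)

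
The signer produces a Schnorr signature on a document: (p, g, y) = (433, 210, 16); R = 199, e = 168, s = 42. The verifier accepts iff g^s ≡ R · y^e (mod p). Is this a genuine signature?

forged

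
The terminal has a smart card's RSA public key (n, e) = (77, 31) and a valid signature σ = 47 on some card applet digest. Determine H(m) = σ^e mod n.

47

Squares mod 77: σ^1≡47, σ^2≡53, σ^4≡37, σ^8≡60, σ^16≡58
31 = 16 + 8 + 4 + 2 + 1, so σ^31 ≡ 58·60·37·53·47 ≡ 47 (mod 77)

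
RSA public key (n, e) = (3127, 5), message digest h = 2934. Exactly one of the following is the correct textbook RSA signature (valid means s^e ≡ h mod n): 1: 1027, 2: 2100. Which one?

1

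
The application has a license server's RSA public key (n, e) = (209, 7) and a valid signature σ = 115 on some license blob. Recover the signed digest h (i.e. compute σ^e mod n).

58

σ^2 ≡ 115^2 = 13225 ≡ 58
σ^4 ≡ 58^2 = 3364 ≡ 20
7 = 4 + 2 + 1, so σ^7 ≡ 20·58·115 ≡ 58 (mod 209)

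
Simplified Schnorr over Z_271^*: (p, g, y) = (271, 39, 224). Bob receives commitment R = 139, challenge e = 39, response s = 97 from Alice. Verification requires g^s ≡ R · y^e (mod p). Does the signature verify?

g^s mod p:
39^2 = 1521 ≡ 166
39^4 ≡ 166^2 = 27556 ≡ 185
39^8 ≡ 185^2 = 34225 ≡ 79
39^16 ≡ 79^2 = 6241 ≡ 8
39^32 ≡ 8^2 = 64
39^64 ≡ 64^2 = 4096 ≡ 31
97 = 64 + 32 + 1, so 39^97 ≡ 31·64·39 ≡ 141 (mod 271)
R · y^e mod p:
224^2 = 50176 ≡ 41
224^4 ≡ 41^2 = 1681 ≡ 55
224^8 ≡ 55^2 = 3025 ≡ 44
224^16 ≡ 44^2 = 1936 ≡ 39
224^32 ≡ 39^2 = 1521 ≡ 166
39 = 32 + 4 + 2 + 1, so 224^39 ≡ 166·55·41·224 ≡ 81 (mod 271)
139·81 = 11259 ≡ 148 (mod 271)
141 ≠ 148; the check fails.

does not verify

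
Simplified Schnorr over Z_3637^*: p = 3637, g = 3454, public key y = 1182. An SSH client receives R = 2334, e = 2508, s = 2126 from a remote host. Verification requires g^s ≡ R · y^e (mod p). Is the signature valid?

invalid

g^s mod p:
Squares mod 3637: 3454^1≡3454, 3454^2≡756, 3454^4≡527, 3454^8≡1317, 3454^16≡3277, 3454^32≡2305, 3454^64≡3005, 3454^128≡2991, 3454^256≡2698, 3454^512≡1567, 3454^1024≡514, 3454^2048≡2332
2126 = 2048 + 64 + 8 + 4 + 2, so 3454^2126 ≡ 2332·3005·1317·527·756 ≡ 2651 (mod 3637)
R · y^e mod p:
Squares mod 3637: 1182^1≡1182, 1182^2≡516, 1182^4≡755, 1182^8≡2653, 1182^16≡814, 1182^32≡662, 1182^64≡1804, 1182^128≡2938, 1182^256≡1243, 1182^512≡2961, 1182^1024≡2351, 1182^2048≡2598
2508 = 2048 + 256 + 128 + 64 + 8 + 4, so 1182^2508 ≡ 2598·1243·2938·1804·2653·755 ≡ 3022 (mod 3637)
2334·3022 = 7053348 ≡ 1205 (mod 3637)
2651 ≠ 1205; the check fails.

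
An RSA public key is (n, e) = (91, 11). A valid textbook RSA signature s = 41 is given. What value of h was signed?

s^2 ≡ 41^2 = 1681 ≡ 43
s^4 ≡ 43^2 = 1849 ≡ 29
s^8 ≡ 29^2 = 841 ≡ 22
11 = 8 + 2 + 1, so s^11 ≡ 22·43·41 ≡ 20 (mod 91)

20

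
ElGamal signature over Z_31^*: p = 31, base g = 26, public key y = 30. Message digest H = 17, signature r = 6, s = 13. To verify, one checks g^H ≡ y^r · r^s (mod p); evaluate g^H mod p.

26^17 mod 31 = 6

6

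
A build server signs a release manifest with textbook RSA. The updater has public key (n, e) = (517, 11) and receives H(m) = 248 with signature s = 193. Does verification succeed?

s^11 mod 517 = 248
248 = H(m), so the signature checks out.

passes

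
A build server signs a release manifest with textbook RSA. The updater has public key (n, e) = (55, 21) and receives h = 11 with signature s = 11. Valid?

s^21 mod 55 = 11
s^21 mod 55 = 11 matches h.

yes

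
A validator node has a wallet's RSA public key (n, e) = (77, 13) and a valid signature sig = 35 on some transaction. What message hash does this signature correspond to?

63

sig^2 ≡ 35^2 = 1225 ≡ 70
sig^4 ≡ 70^2 = 4900 ≡ 49
sig^8 ≡ 49^2 = 2401 ≡ 14
13 = 8 + 4 + 1, so sig^13 ≡ 14·49·35 ≡ 63 (mod 77)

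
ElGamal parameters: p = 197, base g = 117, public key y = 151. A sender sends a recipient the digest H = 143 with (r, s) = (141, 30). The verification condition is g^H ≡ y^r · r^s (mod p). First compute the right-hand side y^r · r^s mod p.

151^2 = 22801 ≡ 146
151^4 ≡ 146^2 = 21316 ≡ 40
151^8 ≡ 40^2 = 1600 ≡ 24
151^16 ≡ 24^2 = 576 ≡ 182
151^32 ≡ 182^2 = 33124 ≡ 28
151^64 ≡ 28^2 = 784 ≡ 193
151^128 ≡ 193^2 = 37249 ≡ 16
141 = 128 + 8 + 4 + 1, so 151^141 ≡ 16·24·40·151 ≡ 79 (mod 197)
141^2 = 19881 ≡ 181
141^4 ≡ 181^2 = 32761 ≡ 59
141^8 ≡ 59^2 = 3481 ≡ 132
141^16 ≡ 132^2 = 17424 ≡ 88
30 = 16 + 8 + 4 + 2, so 141^30 ≡ 88·132·59·181 ≡ 107 (mod 197)
y^r · r^s ≡ 79·107 = 8453 ≡ 179 (mod 197)

179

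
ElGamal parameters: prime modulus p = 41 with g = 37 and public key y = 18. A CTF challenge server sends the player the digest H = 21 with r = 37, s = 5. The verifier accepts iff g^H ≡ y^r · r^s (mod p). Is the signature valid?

Left side g^H mod p:
37^21 mod 41 = 37
Right side y^r · r^s mod p:
18^37 mod 41 = 37
37^5 mod 41 = 1
37·1 = 37 ≡ 37 (mod 41)
37 ≡ 37 (mod 41), so the signature is genuine.

valid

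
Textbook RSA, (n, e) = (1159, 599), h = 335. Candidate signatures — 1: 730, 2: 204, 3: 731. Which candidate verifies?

Candidate 1: Squares mod 1159: 730^1≡730, 730^2≡919, 730^4≡809, 730^8≡805, 730^16≡144, 730^32≡1033, 730^64≡809, 730^128≡805, 730^256≡144, 730^512≡1033; 599 = 512 + 64 + 16 + 4 + 2 + 1, so 730^599 ≡ 1033·809·144·809·919·730 ≡ 335 (mod 1159)
  → matches h = 335
Candidate 2: Squares mod 1159: 204^1≡204, 204^2≡1051, 204^4≡74, 204^8≡840, 204^16≡928, 204^32≡47, 204^64≡1050, 204^128≡291, 204^256≡74, 204^512≡840; 599 = 512 + 64 + 16 + 4 + 2 + 1, so 204^599 ≡ 840·1050·928·74·1051·204 ≡ 276 (mod 1159)
Candidate 3: Squares mod 1159: 731^1≡731, 731^2≡62, 731^4≡367, 731^8≡245, 731^16≡916, 731^32≡1099, 731^64≡123, 731^128≡62, 731^256≡367, 731^512≡245; 599 = 512 + 64 + 16 + 4 + 2 + 1, so 731^599 ≡ 245·123·916·367·62·731 ≡ 548 (mod 1159)

1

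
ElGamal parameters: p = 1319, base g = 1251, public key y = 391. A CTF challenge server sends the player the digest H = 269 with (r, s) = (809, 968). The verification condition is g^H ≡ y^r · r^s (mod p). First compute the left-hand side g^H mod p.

1111

Squares mod 1319: 1251^1≡1251, 1251^2≡667, 1251^4≡386, 1251^8≡1268, 1251^16≡1282, 1251^32≡50, 1251^64≡1181, 1251^128≡578, 1251^256≡377
269 = 256 + 8 + 4 + 1, so 1251^269 ≡ 377·1268·386·1251 ≡ 1111 (mod 1319)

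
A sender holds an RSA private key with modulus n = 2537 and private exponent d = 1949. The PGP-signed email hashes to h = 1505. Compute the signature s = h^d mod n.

1935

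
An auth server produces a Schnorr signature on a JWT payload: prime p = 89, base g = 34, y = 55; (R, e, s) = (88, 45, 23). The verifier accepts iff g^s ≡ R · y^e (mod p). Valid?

g^s mod p:
Squares mod 89: 34^1≡34, 34^2≡88, 34^4≡1, 34^8≡1, 34^16≡1
23 = 16 + 4 + 2 + 1, so 34^23 ≡ 1·1·88·34 ≡ 55 (mod 89)
R · y^e mod p:
Squares mod 89: 55^1≡55, 55^2≡88, 55^4≡1, 55^8≡1, 55^16≡1, 55^32≡1
45 = 32 + 8 + 4 + 1, so 55^45 ≡ 1·1·1·55 ≡ 55 (mod 89)
88·55 = 4840 ≡ 34 (mod 89)
55 ≠ 34; the check fails.

no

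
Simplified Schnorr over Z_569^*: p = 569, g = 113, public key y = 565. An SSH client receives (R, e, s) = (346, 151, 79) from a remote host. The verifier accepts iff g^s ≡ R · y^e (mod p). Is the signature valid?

invalid

g^s mod p:
113^79 mod 569 = 497
R · y^e mod p:
565^151 mod 569 = 165
346·165 = 57090 ≡ 190 (mod 569)
497 ≠ 190; the check fails.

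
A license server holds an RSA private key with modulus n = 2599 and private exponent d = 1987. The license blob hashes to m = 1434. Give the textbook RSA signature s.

1760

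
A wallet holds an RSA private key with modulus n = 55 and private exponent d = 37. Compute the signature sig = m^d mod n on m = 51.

6

m^2 ≡ 51^2 = 2601 ≡ 16
m^4 ≡ 16^2 = 256 ≡ 36
m^8 ≡ 36^2 = 1296 ≡ 31
m^16 ≡ 31^2 = 961 ≡ 26
m^32 ≡ 26^2 = 676 ≡ 16
37 = 32 + 4 + 1, so m^37 ≡ 16·36·51 ≡ 6 (mod 55)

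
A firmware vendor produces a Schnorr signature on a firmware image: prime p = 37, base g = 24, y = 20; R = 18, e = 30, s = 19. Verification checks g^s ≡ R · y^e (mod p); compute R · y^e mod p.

13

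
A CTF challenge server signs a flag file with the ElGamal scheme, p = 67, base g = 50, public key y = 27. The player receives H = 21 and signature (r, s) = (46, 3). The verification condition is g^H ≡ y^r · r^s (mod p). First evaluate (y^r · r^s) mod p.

53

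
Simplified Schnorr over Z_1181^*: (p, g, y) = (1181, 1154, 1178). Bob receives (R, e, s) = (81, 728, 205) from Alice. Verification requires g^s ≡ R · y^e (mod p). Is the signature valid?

invalid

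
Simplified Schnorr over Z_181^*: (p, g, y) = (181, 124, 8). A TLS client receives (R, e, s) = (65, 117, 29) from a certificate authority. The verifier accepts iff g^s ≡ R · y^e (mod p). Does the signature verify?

does not verify

g^s mod p:
124^29 mod 181 = 58
R · y^e mod p:
8^117 mod 181 = 35
65·35 = 2275 ≡ 103 (mod 181)
58 ≠ 103; the check fails.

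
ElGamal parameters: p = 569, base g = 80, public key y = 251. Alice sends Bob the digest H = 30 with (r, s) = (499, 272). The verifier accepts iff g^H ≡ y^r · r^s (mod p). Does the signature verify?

verifies

Left side g^H mod p:
Squares mod 569: 80^1≡80, 80^2≡141, 80^4≡535, 80^8≡18, 80^16≡324
30 = 16 + 8 + 4 + 2, so 80^30 ≡ 324·18·535·141 ≡ 345 (mod 569)
Right side y^r · r^s mod p:
Squares mod 569: 251^1≡251, 251^2≡411, 251^4≡497, 251^8≡63, 251^16≡555, 251^32≡196, 251^64≡293, 251^128≡499, 251^256≡348
499 = 256 + 128 + 64 + 32 + 16 + 2 + 1, so 251^499 ≡ 348·499·293·196·555·411·251 ≡ 411 (mod 569)
Squares mod 569: 499^1≡499, 499^2≡348, 499^4≡476, 499^8≡114, 499^16≡478, 499^32≡315, 499^64≡219, 499^128≡165, 499^256≡482
272 = 256 + 16, so 499^272 ≡ 482·478 ≡ 520 (mod 569)
411·520 = 213720 ≡ 345 (mod 569)
345 ≡ 345 (mod 569), so the signature is genuine.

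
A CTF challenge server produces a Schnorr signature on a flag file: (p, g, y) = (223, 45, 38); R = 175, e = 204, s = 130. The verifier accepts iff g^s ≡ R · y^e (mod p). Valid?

no

g^s mod p:
45^2 = 2025 ≡ 18
45^4 ≡ 18^2 = 324 ≡ 101
45^8 ≡ 101^2 = 10201 ≡ 166
45^16 ≡ 166^2 = 27556 ≡ 127
45^32 ≡ 127^2 = 16129 ≡ 73
45^64 ≡ 73^2 = 5329 ≡ 200
45^128 ≡ 200^2 = 40000 ≡ 83
130 = 128 + 2, so 45^130 ≡ 83·18 ≡ 156 (mod 223)
R · y^e mod p:
38^2 = 1444 ≡ 106
38^4 ≡ 106^2 = 11236 ≡ 86
38^8 ≡ 86^2 = 7396 ≡ 37
38^16 ≡ 37^2 = 1369 ≡ 31
38^32 ≡ 31^2 = 961 ≡ 69
38^64 ≡ 69^2 = 4761 ≡ 78
38^128 ≡ 78^2 = 6084 ≡ 63
204 = 128 + 64 + 8 + 4, so 38^204 ≡ 63·78·37·86 ≡ 34 (mod 223)
175·34 = 5950 ≡ 152 (mod 223)
156 ≠ 152; the check fails.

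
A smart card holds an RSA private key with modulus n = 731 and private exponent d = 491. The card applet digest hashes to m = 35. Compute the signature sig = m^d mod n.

Squares mod 731: m^1≡35, m^2≡494, m^4≡613, m^8≡35, m^16≡494, m^32≡613, m^64≡35, m^128≡494, m^256≡613
491 = 256 + 128 + 64 + 32 + 8 + 2 + 1, so m^491 ≡ 613·494·35·613·35·494·35 ≡ 35 (mod 731)

35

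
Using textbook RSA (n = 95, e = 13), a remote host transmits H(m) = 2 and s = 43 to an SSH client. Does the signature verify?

does not verify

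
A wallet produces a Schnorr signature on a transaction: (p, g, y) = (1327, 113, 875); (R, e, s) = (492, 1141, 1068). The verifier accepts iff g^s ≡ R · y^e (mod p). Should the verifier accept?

g^s mod p:
Squares mod 1327: 113^1≡113, 113^2≡826, 113^4≡198, 113^8≡721, 113^16≡984, 113^32≡873, 113^64≡431, 113^128≡1308, 113^256≡361, 113^512≡275, 113^1024≡1313
1068 = 1024 + 32 + 8 + 4, so 113^1068 ≡ 1313·873·721·198 ≡ 423 (mod 1327)
R · y^e mod p:
Squares mod 1327: 875^1≡875, 875^2≡1273, 875^4≡262, 875^8≡967, 875^16≡881, 875^32≡1193, 875^64≡705, 875^128≡727, 875^256≡383, 875^512≡719, 875^1024≡758
1141 = 1024 + 64 + 32 + 16 + 4 + 1, so 875^1141 ≡ 758·705·1193·881·262·875 ≡ 721 (mod 1327)
492·721 = 354732 ≡ 423 (mod 1327)
423 ≡ 423 (mod 1327); signature holds.

accept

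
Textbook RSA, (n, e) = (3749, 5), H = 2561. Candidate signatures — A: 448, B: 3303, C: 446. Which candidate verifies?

Candidate A: Squares mod 3749: 448^1≡448, 448^2≡2007, 448^4≡1623; 5 = 4 + 1, so 448^5 ≡ 1623·448 ≡ 3547 (mod 3749)
Candidate B: Squares mod 3749: 3303^1≡3303, 3303^2≡219, 3303^4≡2973; 5 = 4 + 1, so 3303^5 ≡ 2973·3303 ≡ 1188 (mod 3749)
Candidate C: Squares mod 3749: 446^1≡446, 446^2≡219, 446^4≡2973; 5 = 4 + 1, so 446^5 ≡ 2973·446 ≡ 2561 (mod 3749)
  → matches H = 2561

C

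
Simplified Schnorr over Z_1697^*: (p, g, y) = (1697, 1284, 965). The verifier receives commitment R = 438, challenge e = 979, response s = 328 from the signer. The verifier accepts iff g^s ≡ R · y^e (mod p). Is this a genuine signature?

forged

g^s mod p:
Squares mod 1697: 1284^1≡1284, 1284^2≡869, 1284^4≡1693, 1284^8≡16, 1284^16≡256, 1284^32≡1050, 1284^64≡1147, 1284^128≡434, 1284^256≡1686
328 = 256 + 64 + 8, so 1284^328 ≡ 1686·1147·16 ≡ 71 (mod 1697)
R · y^e mod p:
Squares mod 1697: 965^1≡965, 965^2≡1269, 965^4≡1605, 965^8≡1676, 965^16≡441, 965^32≡1023, 965^64≡1177, 965^128≡577, 965^256≡317, 965^512≡366
979 = 512 + 256 + 128 + 64 + 16 + 2 + 1, so 965^979 ≡ 366·317·577·1177·441·1269·965 ≡ 564 (mod 1697)
438·564 = 247032 ≡ 967 (mod 1697)
71 ≠ 967; the check fails.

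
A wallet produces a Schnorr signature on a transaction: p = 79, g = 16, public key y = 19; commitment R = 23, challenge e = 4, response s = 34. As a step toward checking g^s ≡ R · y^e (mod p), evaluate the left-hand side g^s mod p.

44

Squares mod 79: 16^1≡16, 16^2≡19, 16^4≡45, 16^8≡50, 16^16≡51, 16^32≡73
34 = 32 + 2, so 16^34 ≡ 73·19 ≡ 44 (mod 79)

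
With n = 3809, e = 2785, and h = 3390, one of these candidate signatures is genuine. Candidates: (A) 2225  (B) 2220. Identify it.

Candidate A: 2225^2 = 4950625 ≡ 2734; 2225^4 ≡ 2734^2 = 7474756 ≡ 1498; 2225^8 ≡ 1498^2 = 2244004 ≡ 503; 2225^16 ≡ 503^2 = 253009 ≡ 1615; 2225^32 ≡ 1615^2 = 2608225 ≡ 2869; 2225^64 ≡ 2869^2 = 8231161 ≡ 3721; 2225^128 ≡ 3721^2 = 13845841 ≡ 126; 2225^256 ≡ 126^2 = 15876 ≡ 640; 2225^512 ≡ 640^2 = 409600 ≡ 2037; 2225^1024 ≡ 2037^2 = 4149369 ≡ 1368; 2225^2048 ≡ 1368^2 = 1871424 ≡ 1205; 2785 = 2048 + 512 + 128 + 64 + 32 + 1, so 2225^2785 ≡ 1205·2037·126·3721·2869·2225 ≡ 41 (mod 3809)
Candidate B: 2220^2 = 4928400 ≡ 3363; 2220^4 ≡ 3363^2 = 11309769 ≡ 848; 2220^8 ≡ 848^2 = 719104 ≡ 3012; 2220^16 ≡ 3012^2 = 9072144 ≡ 2915; 2220^32 ≡ 2915^2 = 8497225 ≡ 3155; 2220^64 ≡ 3155^2 = 9954025 ≡ 1108; 2220^128 ≡ 1108^2 = 1227664 ≡ 1166; 2220^256 ≡ 1166^2 = 1359556 ≡ 3552; 2220^512 ≡ 3552^2 = 12616704 ≡ 1296; 2220^1024 ≡ 1296^2 = 1679616 ≡ 3656; 2220^2048 ≡ 3656^2 = 13366336 ≡ 555; 2785 = 2048 + 512 + 128 + 64 + 32 + 1, so 2220^2785 ≡ 555·1296·1166·1108·3155·2220 ≡ 3390 (mod 3809)
  → matches h = 3390

B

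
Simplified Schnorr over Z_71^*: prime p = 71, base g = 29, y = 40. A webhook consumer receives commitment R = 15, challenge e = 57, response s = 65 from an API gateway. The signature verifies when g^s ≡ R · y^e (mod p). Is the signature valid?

g^s mod p:
29^2 = 841 ≡ 60
29^4 ≡ 60^2 = 3600 ≡ 50
29^8 ≡ 50^2 = 2500 ≡ 15
29^16 ≡ 15^2 = 225 ≡ 12
29^32 ≡ 12^2 = 144 ≡ 2
29^64 ≡ 2^2 = 4
65 = 64 + 1, so 29^65 ≡ 4·29 ≡ 45 (mod 71)
R · y^e mod p:
40^2 = 1600 ≡ 38
40^4 ≡ 38^2 = 1444 ≡ 24
40^8 ≡ 24^2 = 576 ≡ 8
40^16 ≡ 8^2 = 64
40^32 ≡ 64^2 = 4096 ≡ 49
57 = 32 + 16 + 8 + 1, so 40^57 ≡ 49·64·8·40 ≡ 6 (mod 71)
15·6 = 90 ≡ 19 (mod 71)
45 ≠ 19; the check fails.

invalid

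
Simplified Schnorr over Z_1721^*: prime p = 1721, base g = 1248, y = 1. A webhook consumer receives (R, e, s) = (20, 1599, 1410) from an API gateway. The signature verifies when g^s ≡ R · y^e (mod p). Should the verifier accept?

g^s mod p:
Squares mod 1721: 1248^1≡1248, 1248^2≡1720, 1248^4≡1, 1248^8≡1, 1248^16≡1, 1248^32≡1, 1248^64≡1, 1248^128≡1, 1248^256≡1, 1248^512≡1, 1248^1024≡1
1410 = 1024 + 256 + 128 + 2, so 1248^1410 ≡ 1·1·1·1720 ≡ 1720 (mod 1721)
R · y^e mod p:
Squares mod 1721: 1^1≡1, 1^2≡1, 1^4≡1, 1^8≡1, 1^16≡1, 1^32≡1, 1^64≡1, 1^128≡1, 1^256≡1, 1^512≡1, 1^1024≡1
1599 = 1024 + 512 + 32 + 16 + 8 + 4 + 2 + 1, so 1^1599 ≡ 1·1·1·1·1·1·1·1 ≡ 1 (mod 1721)
20·1 = 20 ≡ 20 (mod 1721)
1720 ≠ 20; the check fails.

reject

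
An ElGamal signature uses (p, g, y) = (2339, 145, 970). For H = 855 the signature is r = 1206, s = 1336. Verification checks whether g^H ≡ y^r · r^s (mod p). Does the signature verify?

Left side g^H mod p:
145^2 = 21025 ≡ 2313
145^4 ≡ 2313^2 = 5349969 ≡ 676
145^8 ≡ 676^2 = 456976 ≡ 871
145^16 ≡ 871^2 = 758641 ≡ 805
145^32 ≡ 805^2 = 648025 ≡ 122
145^64 ≡ 122^2 = 14884 ≡ 850
145^128 ≡ 850^2 = 722500 ≡ 2088
145^256 ≡ 2088^2 = 4359744 ≡ 2187
145^512 ≡ 2187^2 = 4782969 ≡ 2053
855 = 512 + 256 + 64 + 16 + 4 + 2 + 1, so 145^855 ≡ 2053·2187·850·805·676·2313·145 ≡ 807 (mod 2339)
Right side y^r · r^s mod p:
970^2 = 940900 ≡ 622
970^4 ≡ 622^2 = 386884 ≡ 949
970^8 ≡ 949^2 = 900601 ≡ 86
970^16 ≡ 86^2 = 7396 ≡ 379
970^32 ≡ 379^2 = 143641 ≡ 962
970^64 ≡ 962^2 = 925444 ≡ 1539
970^128 ≡ 1539^2 = 2368521 ≡ 1453
970^256 ≡ 1453^2 = 2111209 ≡ 1431
970^512 ≡ 1431^2 = 2047761 ≡ 1136
970^1024 ≡ 1136^2 = 1290496 ≡ 1707
1206 = 1024 + 128 + 32 + 16 + 4 + 2, so 970^1206 ≡ 1707·1453·962·379·949·622 ≡ 218 (mod 2339)
1206^2 = 1454436 ≡ 1917
1206^4 ≡ 1917^2 = 3674889 ≡ 320
1206^8 ≡ 320^2 = 102400 ≡ 1823
1206^16 ≡ 1823^2 = 3323329 ≡ 1949
1206^32 ≡ 1949^2 = 3798601 ≡ 65
1206^64 ≡ 65^2 = 4225 ≡ 1886
1206^128 ≡ 1886^2 = 3556996 ≡ 1716
1206^256 ≡ 1716^2 = 2944656 ≡ 2194
1206^512 ≡ 2194^2 = 4813636 ≡ 2313
1206^1024 ≡ 2313^2 = 5349969 ≡ 676
1336 = 1024 + 256 + 32 + 16 + 8, so 1206^1336 ≡ 676·2194·65·1949·1823 ≡ 1 (mod 2339)
218·1 = 218 ≡ 218 (mod 2339)
807 ≠ 218, so verification fails.

does not verify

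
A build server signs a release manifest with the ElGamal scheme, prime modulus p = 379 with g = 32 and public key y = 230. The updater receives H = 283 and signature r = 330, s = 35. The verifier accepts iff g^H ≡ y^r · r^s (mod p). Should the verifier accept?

accept

Left side g^H mod p:
32^2 = 1024 ≡ 266
32^4 ≡ 266^2 = 70756 ≡ 262
32^8 ≡ 262^2 = 68644 ≡ 45
32^16 ≡ 45^2 = 2025 ≡ 130
32^32 ≡ 130^2 = 16900 ≡ 224
32^64 ≡ 224^2 = 50176 ≡ 148
32^128 ≡ 148^2 = 21904 ≡ 301
32^256 ≡ 301^2 = 90601 ≡ 20
283 = 256 + 16 + 8 + 2 + 1, so 32^283 ≡ 20·130·45·266·32 ≡ 15 (mod 379)
Right side y^r · r^s mod p:
230^2 = 52900 ≡ 219
230^4 ≡ 219^2 = 47961 ≡ 207
230^8 ≡ 207^2 = 42849 ≡ 22
230^16 ≡ 22^2 = 484 ≡ 105
230^32 ≡ 105^2 = 11025 ≡ 34
230^64 ≡ 34^2 = 1156 ≡ 19
230^128 ≡ 19^2 = 361
230^256 ≡ 361^2 = 130321 ≡ 324
330 = 256 + 64 + 8 + 2, so 230^330 ≡ 324·19·22·219 ≡ 205 (mod 379)
330^2 = 108900 ≡ 127
330^4 ≡ 127^2 = 16129 ≡ 211
330^8 ≡ 211^2 = 44521 ≡ 178
330^16 ≡ 178^2 = 31684 ≡ 227
330^32 ≡ 227^2 = 51529 ≡ 364
35 = 32 + 2 + 1, so 330^35 ≡ 364·127·330 ≡ 111 (mod 379)
205·111 = 22755 ≡ 15 (mod 379)
15 ≡ 15 (mod 379), so the signature is genuine.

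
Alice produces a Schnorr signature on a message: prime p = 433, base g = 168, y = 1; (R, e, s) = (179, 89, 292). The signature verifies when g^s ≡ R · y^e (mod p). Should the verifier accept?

accept

g^s mod p:
168^2 = 28224 ≡ 79
168^4 ≡ 79^2 = 6241 ≡ 179
168^8 ≡ 179^2 = 32041 ≡ 432
168^16 ≡ 432^2 = 186624 ≡ 1
168^32 ≡ 1^2 = 1
168^64 ≡ 1^2 = 1
168^128 ≡ 1^2 = 1
168^256 ≡ 1^2 = 1
292 = 256 + 32 + 4, so 168^292 ≡ 1·1·179 ≡ 179 (mod 433)
R · y^e mod p:
1^2 = 1
1^4 ≡ 1^2 = 1
1^8 ≡ 1^2 = 1
1^16 ≡ 1^2 = 1
1^32 ≡ 1^2 = 1
1^64 ≡ 1^2 = 1
89 = 64 + 16 + 8 + 1, so 1^89 ≡ 1·1·1·1 ≡ 1 (mod 433)
179·1 = 179 ≡ 179 (mod 433)
179 ≡ 179 (mod 433); signature holds.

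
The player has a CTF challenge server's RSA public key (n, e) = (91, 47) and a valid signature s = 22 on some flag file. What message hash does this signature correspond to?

s^2 ≡ 22^2 = 484 ≡ 29
s^4 ≡ 29^2 = 841 ≡ 22
s^8 ≡ 22^2 = 484 ≡ 29
s^16 ≡ 29^2 = 841 ≡ 22
s^32 ≡ 22^2 = 484 ≡ 29
47 = 32 + 8 + 4 + 2 + 1, so s^47 ≡ 29·29·22·29·22 ≡ 29 (mod 91)

29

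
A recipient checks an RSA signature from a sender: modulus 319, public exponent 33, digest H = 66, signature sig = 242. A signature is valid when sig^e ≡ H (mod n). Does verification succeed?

passes

Squares mod 319: sig^1≡242, sig^2≡187, sig^4≡198, sig^8≡286, sig^16≡132, sig^32≡198
33 = 32 + 1, so sig^33 ≡ 198·242 ≡ 66 (mod 319)
sig^33 mod 319 = 66 matches H.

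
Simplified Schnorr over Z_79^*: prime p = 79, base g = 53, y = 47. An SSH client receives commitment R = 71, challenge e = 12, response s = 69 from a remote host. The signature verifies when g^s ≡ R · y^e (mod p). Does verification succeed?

fails

g^s mod p:
53^2 = 2809 ≡ 44
53^4 ≡ 44^2 = 1936 ≡ 40
53^8 ≡ 40^2 = 1600 ≡ 20
53^16 ≡ 20^2 = 400 ≡ 5
53^32 ≡ 5^2 = 25
53^64 ≡ 25^2 = 625 ≡ 72
69 = 64 + 4 + 1, so 53^69 ≡ 72·40·53 ≡ 12 (mod 79)
R · y^e mod p:
47^2 = 2209 ≡ 76
47^4 ≡ 76^2 = 5776 ≡ 9
47^8 ≡ 9^2 = 81 ≡ 2
12 = 8 + 4, so 47^12 ≡ 2·9 ≡ 18 (mod 79)
71·18 = 1278 ≡ 14 (mod 79)
12 ≠ 14; the check fails.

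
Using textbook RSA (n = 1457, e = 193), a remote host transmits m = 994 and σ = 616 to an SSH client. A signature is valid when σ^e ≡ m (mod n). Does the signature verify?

does not verify

σ^2 ≡ 616^2 = 379456 ≡ 636
σ^4 ≡ 636^2 = 404496 ≡ 907
σ^8 ≡ 907^2 = 822649 ≡ 901
σ^16 ≡ 901^2 = 811801 ≡ 252
σ^32 ≡ 252^2 = 63504 ≡ 853
σ^64 ≡ 853^2 = 727609 ≡ 566
σ^128 ≡ 566^2 = 320356 ≡ 1273
193 = 128 + 64 + 1, so σ^193 ≡ 1273·566·616 ≡ 463 (mod 1457)
σ^193 mod 1457 = 463, but m = 994.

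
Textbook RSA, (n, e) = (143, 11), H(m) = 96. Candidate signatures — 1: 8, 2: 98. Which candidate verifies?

Candidate 1: 8^11 mod 143 = 96
  → matches H(m) = 96
Candidate 2: 98^11 mod 143 = 54

1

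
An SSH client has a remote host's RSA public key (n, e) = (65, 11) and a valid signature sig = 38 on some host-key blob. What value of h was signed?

12

Squares mod 65: sig^1≡38, sig^2≡14, sig^4≡1, sig^8≡1
11 = 8 + 2 + 1, so sig^11 ≡ 1·14·38 ≡ 12 (mod 65)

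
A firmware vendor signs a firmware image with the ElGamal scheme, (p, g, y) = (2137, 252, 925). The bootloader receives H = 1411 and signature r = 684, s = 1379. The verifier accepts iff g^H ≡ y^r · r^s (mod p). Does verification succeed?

passes

Left side g^H mod p:
Squares mod 2137: 252^1≡252, 252^2≡1531, 252^4≡1809, 252^8≡734, 252^16≡232, 252^32≡399, 252^64≡1063, 252^128≡1633, 252^256≡1850, 252^512≡1163, 252^1024≡1985
1411 = 1024 + 256 + 128 + 2 + 1, so 252^1411 ≡ 1985·1850·1633·1531·252 ≡ 777 (mod 2137)
Right side y^r · r^s mod p:
Squares mod 2137: 925^1≡925, 925^2≡825, 925^4≡1059, 925^8≡1693, 925^16≡532, 925^32≡940, 925^64≡1019, 925^128≡1916, 925^256≡1827, 925^512≡2072
684 = 512 + 128 + 32 + 8 + 4, so 925^684 ≡ 2072·1916·940·1693·1059 ≡ 1713 (mod 2137)
Squares mod 2137: 684^1≡684, 684^2≡1990, 684^4≡239, 684^8≡1559, 684^16≡712, 684^32≡475, 684^64≡1240, 684^128≡1097, 684^256≡278, 684^512≡352, 684^1024≡2095
1379 = 1024 + 256 + 64 + 32 + 2 + 1, so 684^1379 ≡ 2095·278·1240·475·1990·684 ≡ 1737 (mod 2137)
1713·1737 = 2975481 ≡ 777 (mod 2137)
777 ≡ 777 (mod 2137), so the signature is genuine.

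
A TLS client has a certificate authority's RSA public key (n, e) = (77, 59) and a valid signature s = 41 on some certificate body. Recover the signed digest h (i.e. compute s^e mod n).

62

s^59 mod 77 = 62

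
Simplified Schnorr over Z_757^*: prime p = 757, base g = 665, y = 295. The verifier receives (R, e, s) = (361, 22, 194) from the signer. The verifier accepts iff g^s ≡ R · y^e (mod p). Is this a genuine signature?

genuine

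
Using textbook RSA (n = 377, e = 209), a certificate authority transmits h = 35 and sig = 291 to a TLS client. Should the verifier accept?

reject

Squares mod 377: sig^1≡291, sig^2≡233, sig^4≡1, sig^8≡1, sig^16≡1, sig^32≡1, sig^64≡1, sig^128≡1
209 = 128 + 64 + 16 + 1, so sig^209 ≡ 1·1·1·291 ≡ 291 (mod 377)
The recovered value 291 does not match the digest 35.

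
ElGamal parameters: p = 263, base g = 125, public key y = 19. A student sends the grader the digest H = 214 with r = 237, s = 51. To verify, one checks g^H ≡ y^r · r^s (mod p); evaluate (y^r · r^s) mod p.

4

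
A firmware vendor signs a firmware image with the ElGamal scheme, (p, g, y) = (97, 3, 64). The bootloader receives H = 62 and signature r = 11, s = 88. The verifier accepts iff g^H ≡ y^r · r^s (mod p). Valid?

Left side g^H mod p:
3^2 = 9
3^4 ≡ 9^2 = 81
3^8 ≡ 81^2 = 6561 ≡ 62
3^16 ≡ 62^2 = 3844 ≡ 61
3^32 ≡ 61^2 = 3721 ≡ 35
62 = 32 + 16 + 8 + 4 + 2, so 3^62 ≡ 35·61·62·81·9 ≡ 93 (mod 97)
Right side y^r · r^s mod p:
64^2 = 4096 ≡ 22
64^4 ≡ 22^2 = 484 ≡ 96
64^8 ≡ 96^2 = 9216 ≡ 1
11 = 8 + 2 + 1, so 64^11 ≡ 1·22·64 ≡ 50 (mod 97)
11^2 = 121 ≡ 24
11^4 ≡ 24^2 = 576 ≡ 91
11^8 ≡ 91^2 = 8281 ≡ 36
11^16 ≡ 36^2 = 1296 ≡ 35
11^32 ≡ 35^2 = 1225 ≡ 61
11^64 ≡ 61^2 = 3721 ≡ 35
88 = 64 + 16 + 8, so 11^88 ≡ 35·35·36 ≡ 62 (mod 97)
50·62 = 3100 ≡ 93 (mod 97)
93 ≡ 93 (mod 97), so the signature is genuine.

yes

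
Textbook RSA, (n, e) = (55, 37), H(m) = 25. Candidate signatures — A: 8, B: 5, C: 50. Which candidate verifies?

B

Candidate A: Squares mod 55: 8^1≡8, 8^2≡9, 8^4≡26, 8^8≡16, 8^16≡36, 8^32≡31; 37 = 32 + 4 + 1, so 8^37 ≡ 31·26·8 ≡ 13 (mod 55)
Candidate B: Squares mod 55: 5^1≡5, 5^2≡25, 5^4≡20, 5^8≡15, 5^16≡5, 5^32≡25; 37 = 32 + 4 + 1, so 5^37 ≡ 25·20·5 ≡ 25 (mod 55)
  → matches H(m) = 25
Candidate C: Squares mod 55: 50^1≡50, 50^2≡25, 50^4≡20, 50^8≡15, 50^16≡5, 50^32≡25; 37 = 32 + 4 + 1, so 50^37 ≡ 25·20·50 ≡ 30 (mod 55)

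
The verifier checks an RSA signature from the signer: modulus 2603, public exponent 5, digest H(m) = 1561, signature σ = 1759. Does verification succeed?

fails

Squares mod 2603: σ^1≡1759, σ^2≡1717, σ^4≡1493
5 = 4 + 1, so σ^5 ≡ 1493·1759 ≡ 2363 (mod 2603)
2363 ≠ 1561, so verification fails.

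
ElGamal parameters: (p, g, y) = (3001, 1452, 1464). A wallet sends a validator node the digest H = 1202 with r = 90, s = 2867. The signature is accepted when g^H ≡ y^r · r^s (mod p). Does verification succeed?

fails

Left side g^H mod p:
1452^2 = 2108304 ≡ 1602
1452^4 ≡ 1602^2 = 2566404 ≡ 549
1452^8 ≡ 549^2 = 301401 ≡ 1301
1452^16 ≡ 1301^2 = 1692601 ≡ 37
1452^32 ≡ 37^2 = 1369
1452^64 ≡ 1369^2 = 1874161 ≡ 1537
1452^128 ≡ 1537^2 = 2362369 ≡ 582
1452^256 ≡ 582^2 = 338724 ≡ 2612
1452^512 ≡ 2612^2 = 6822544 ≡ 1271
1452^1024 ≡ 1271^2 = 1615441 ≡ 903
1202 = 1024 + 128 + 32 + 16 + 2, so 1452^1202 ≡ 903·582·1369·37·1602 ≡ 1602 (mod 3001)
Right side y^r · r^s mod p:
1464^2 = 2143296 ≡ 582
1464^4 ≡ 582^2 = 338724 ≡ 2612
1464^8 ≡ 2612^2 = 6822544 ≡ 1271
1464^16 ≡ 1271^2 = 1615441 ≡ 903
1464^32 ≡ 903^2 = 815409 ≡ 2138
1464^64 ≡ 2138^2 = 4571044 ≡ 521
90 = 64 + 16 + 8 + 2, so 1464^90 ≡ 521·903·1271·582 ≡ 1998 (mod 3001)
90^2 = 8100 ≡ 2098
90^4 ≡ 2098^2 = 4401604 ≡ 2138
90^8 ≡ 2138^2 = 4571044 ≡ 521
90^16 ≡ 521^2 = 271441 ≡ 1351
90^32 ≡ 1351^2 = 1825201 ≡ 593
90^64 ≡ 593^2 = 351649 ≡ 532
90^128 ≡ 532^2 = 283024 ≡ 930
90^256 ≡ 930^2 = 864900 ≡ 612
90^512 ≡ 612^2 = 374544 ≡ 2420
90^1024 ≡ 2420^2 = 5856400 ≡ 1449
90^2048 ≡ 1449^2 = 2099601 ≡ 1902
2867 = 2048 + 512 + 256 + 32 + 16 + 2 + 1, so 90^2867 ≡ 1902·2420·612·593·1351·2098·90 ≡ 1451 (mod 3001)
1998·1451 = 2899098 ≡ 132 (mod 3001)
1602 ≠ 132, so verification fails.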